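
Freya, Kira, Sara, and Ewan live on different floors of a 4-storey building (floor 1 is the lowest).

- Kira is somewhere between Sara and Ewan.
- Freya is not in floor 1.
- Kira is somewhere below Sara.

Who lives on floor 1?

Ewan

With clue 1, Kira is ruled out for floor 1.
With clues 1–2, Freya is ruled out for floor 1.
With clues 1–3, Sara is ruled out for floor 1.
So floor 1 is Ewan.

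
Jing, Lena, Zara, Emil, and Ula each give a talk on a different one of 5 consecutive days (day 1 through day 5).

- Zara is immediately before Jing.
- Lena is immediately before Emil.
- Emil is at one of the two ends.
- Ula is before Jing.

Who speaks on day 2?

With clues 1–2, Ula is ruled out for day 2.
With clues 1–3, Emil and Lena are ruled out for day 2.
With clues 1–4, Jing is ruled out for day 2.
So day 2 is Zara.

Zara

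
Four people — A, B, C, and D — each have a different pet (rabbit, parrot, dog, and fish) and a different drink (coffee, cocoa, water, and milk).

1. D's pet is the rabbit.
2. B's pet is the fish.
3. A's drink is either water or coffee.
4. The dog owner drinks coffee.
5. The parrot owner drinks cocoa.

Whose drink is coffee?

With clues 1–4, B and D are impossible for the one with drink coffee.
With clues 1–5, C is impossible for the one with drink coffee.
That leaves A.

A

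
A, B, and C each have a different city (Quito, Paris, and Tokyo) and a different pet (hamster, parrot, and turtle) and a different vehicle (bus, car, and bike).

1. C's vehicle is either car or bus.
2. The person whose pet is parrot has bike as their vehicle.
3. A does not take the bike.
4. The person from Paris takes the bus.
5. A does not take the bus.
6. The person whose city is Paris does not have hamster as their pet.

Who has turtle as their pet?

With clues 1–3, B is impossible for the one with pet turtle.
With clues 1–6, A is impossible for the one with pet turtle.
That leaves C.

C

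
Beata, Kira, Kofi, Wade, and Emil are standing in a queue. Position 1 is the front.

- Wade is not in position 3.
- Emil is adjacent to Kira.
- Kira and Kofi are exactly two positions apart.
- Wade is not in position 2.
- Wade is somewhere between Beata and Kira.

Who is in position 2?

With clues 1–4, Wade is ruled out for position 2.
With clues 1–5, Beata, Kira, and Kofi are ruled out for position 2.
So position 2 is Emil.

Emil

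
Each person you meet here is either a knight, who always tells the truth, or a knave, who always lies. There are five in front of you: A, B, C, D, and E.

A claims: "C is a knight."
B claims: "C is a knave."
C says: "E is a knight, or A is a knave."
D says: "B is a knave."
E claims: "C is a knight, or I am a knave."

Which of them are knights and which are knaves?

Consider A. Suppose A is a knave.
Then no assignment of the remaining roles makes every statement match its speaker's type — contradiction.
So A is a knight.
Consider B. Suppose B is a knight.
Then no assignment of the remaining roles makes every statement match its speaker's type — contradiction.
So B is a knave.
With that fixed, D's statement is true, so D is a knight.
Consider C. Suppose C is a knave.
Then A's statement comes out false, contradicting A being a knight.
So C is a knight.
With that fixed, E's statement is true, so E is a knight.

A: knight, B: knave, C: knight, D: knight, E: knight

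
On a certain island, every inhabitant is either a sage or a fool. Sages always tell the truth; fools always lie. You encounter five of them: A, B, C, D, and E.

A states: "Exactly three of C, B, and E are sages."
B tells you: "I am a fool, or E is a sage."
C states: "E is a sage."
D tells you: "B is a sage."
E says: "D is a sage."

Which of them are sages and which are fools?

A: sage, B: sage, C: sage, D: sage, E: sage

Consider A. Suppose A is a fool.
Then no assignment of the remaining roles makes every statement match its speaker's type — contradiction.
So A is a sage.
Consider B. Suppose B is a fool.
Then A's statement comes out false, contradicting A being a sage.
So B is a sage.
With that fixed, D's statement is true, so D is a sage.
With that fixed, E's statement is true, so E is a sage.
With that fixed, C's statement is true, so C is a sage.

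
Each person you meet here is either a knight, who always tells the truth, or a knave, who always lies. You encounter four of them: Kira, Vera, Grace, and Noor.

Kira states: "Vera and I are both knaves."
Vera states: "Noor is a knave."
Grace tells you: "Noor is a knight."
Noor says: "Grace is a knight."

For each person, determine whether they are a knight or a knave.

Consider Kira. Suppose Kira is a knight.
Then Kira's own statement would have to be true, but it can't be — contradiction.
So Kira is a knave.
Consider Vera. Suppose Vera is a knave.
Then Kira's statement comes out true, contradicting Kira being a knave.
So Vera is a knight.
Consider Grace. Suppose Grace is a knight.
Then no assignment of the remaining roles makes every statement match its speaker's type — contradiction.
So Grace is a knave.
With that fixed, Noor's statement is false, so Noor is a knave.

Kira: knave, Vera: knight, Grace: knave, Noor: knave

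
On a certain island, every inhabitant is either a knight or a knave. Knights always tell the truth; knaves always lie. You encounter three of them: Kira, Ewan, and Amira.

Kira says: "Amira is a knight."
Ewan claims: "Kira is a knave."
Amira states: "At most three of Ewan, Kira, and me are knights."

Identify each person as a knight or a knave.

Kira: knight, Ewan: knave, Amira: knight

Regardless of anyone's role, Amira's statement is true, so Amira is a knight.
With that fixed, Kira's statement is true, so Kira is a knight.
With that fixed, Ewan's statement is false, so Ewan is a knave.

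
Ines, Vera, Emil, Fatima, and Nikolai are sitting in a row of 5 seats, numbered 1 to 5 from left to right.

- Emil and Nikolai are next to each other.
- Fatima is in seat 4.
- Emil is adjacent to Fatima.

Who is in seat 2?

Nikolai

With clues 1–2, Fatima, Ines, and Vera are ruled out for seat 2.
With clues 1–3, Emil is ruled out for seat 2.
So seat 2 is Nikolai.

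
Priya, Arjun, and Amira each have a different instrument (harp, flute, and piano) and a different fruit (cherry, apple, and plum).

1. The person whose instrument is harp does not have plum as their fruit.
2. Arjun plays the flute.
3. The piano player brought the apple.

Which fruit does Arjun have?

plum

With clues 1–3, apple and cherry are impossible for Arjun's fruit.
That leaves plum.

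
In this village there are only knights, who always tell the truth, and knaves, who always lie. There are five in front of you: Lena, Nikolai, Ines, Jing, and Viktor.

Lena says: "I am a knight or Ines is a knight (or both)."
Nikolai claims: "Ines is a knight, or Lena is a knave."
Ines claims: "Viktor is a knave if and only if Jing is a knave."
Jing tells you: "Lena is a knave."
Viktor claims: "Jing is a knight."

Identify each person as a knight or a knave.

Consider Lena. Suppose Lena is a knave.
Then no assignment of the remaining roles makes every statement match its speaker's type — contradiction.
So Lena is a knight.
With that fixed, Jing's statement is false, so Jing is a knave.
With that fixed, Viktor's statement is false, so Viktor is a knave.
With that fixed, Ines's statement is true, so Ines is a knight.
With that fixed, Nikolai's statement is true, so Nikolai is a knight.

Lena: knight, Nikolai: knight, Ines: knight, Jing: knave, Viktor: knave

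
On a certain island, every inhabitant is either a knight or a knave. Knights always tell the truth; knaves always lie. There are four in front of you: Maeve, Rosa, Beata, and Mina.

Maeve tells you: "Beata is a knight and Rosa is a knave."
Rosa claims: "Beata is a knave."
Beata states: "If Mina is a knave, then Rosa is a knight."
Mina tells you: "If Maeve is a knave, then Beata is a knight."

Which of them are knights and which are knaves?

Consider Maeve. Suppose Maeve is a knave.
Then no assignment of the remaining roles makes every statement match its speaker's type — contradiction.
So Maeve is a knight.
With that fixed, Mina's statement is true, so Mina is a knight.
With that fixed, Beata's statement is true, so Beata is a knight.
With that fixed, Rosa's statement is false, so Rosa is a knave.

Maeve: knight, Rosa: knave, Beata: knight, Mina: knight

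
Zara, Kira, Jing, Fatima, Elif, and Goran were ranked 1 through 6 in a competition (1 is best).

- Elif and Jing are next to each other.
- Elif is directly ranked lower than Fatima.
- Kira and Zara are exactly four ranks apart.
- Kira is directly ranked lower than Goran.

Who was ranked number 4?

With clues 1–3, Fatima, Goran, Kira, and Zara are ruled out for rank 4.
With clues 1–4, Jing is ruled out for rank 4.
So rank 4 is Elif.

Elif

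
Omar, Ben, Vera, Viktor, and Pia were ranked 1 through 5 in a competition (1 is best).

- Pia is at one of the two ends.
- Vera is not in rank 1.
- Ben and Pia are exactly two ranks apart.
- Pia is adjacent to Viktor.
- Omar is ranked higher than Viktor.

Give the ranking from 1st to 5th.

Omar, Vera, Ben, Viktor, Pia

From clue 1: Pia is in {1,5}.
From clues 1–3: Ben → rank 3.
From clues 1–4: Viktor is in {2,4}.
From clues 1–5: Omar → rank 1, Vera → rank 2, Viktor → rank 4, Pia → rank 5.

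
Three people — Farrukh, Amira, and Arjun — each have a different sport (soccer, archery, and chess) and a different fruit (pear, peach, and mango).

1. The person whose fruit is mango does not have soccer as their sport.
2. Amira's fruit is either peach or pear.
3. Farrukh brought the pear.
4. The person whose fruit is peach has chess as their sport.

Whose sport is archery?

Arjun

With clues 1–4, Amira and Farrukh are impossible for the one with sport archery.
That leaves Arjun.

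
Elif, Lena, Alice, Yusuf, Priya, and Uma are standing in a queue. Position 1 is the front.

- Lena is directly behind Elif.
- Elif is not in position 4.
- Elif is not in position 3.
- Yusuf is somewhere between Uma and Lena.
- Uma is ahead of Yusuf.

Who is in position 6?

With clue 1, Elif is ruled out for position 6.
With clues 1–4, Yusuf is ruled out for position 6.
With clues 1–5, Alice, Priya, and Uma are ruled out for position 6.
So position 6 is Lena.

Lena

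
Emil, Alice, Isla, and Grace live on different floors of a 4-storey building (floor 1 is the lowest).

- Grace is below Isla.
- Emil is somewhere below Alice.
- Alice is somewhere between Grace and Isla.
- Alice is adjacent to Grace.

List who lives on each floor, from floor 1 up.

From clue 1: Isla is in {2,3,4}.
From clues 1–2: Emil is in {1,2,3}.
From clues 1–3: Alice → floor 3, Isla → floor 4.
From clues 1–4: Emil → floor 1, Grace → floor 2.

Emil, Grace, Alice, Isla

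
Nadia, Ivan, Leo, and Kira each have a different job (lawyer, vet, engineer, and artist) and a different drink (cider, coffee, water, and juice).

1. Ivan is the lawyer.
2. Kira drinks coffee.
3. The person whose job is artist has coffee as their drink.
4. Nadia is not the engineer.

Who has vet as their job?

Nadia

Clue 1 rules out Ivan for the one with job vet.
With clues 1–3, Kira is impossible for the one with job vet.
With clues 1–4, Leo is impossible for the one with job vet.
That leaves Nadia.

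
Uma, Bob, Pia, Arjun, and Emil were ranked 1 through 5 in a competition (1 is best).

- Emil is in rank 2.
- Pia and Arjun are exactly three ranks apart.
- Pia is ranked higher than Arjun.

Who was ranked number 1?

Pia

With clue 1, Emil is ruled out for rank 1.
With clues 1–2, Bob and Uma are ruled out for rank 1.
With clues 1–3, Arjun is ruled out for rank 1.
So rank 1 is Pia.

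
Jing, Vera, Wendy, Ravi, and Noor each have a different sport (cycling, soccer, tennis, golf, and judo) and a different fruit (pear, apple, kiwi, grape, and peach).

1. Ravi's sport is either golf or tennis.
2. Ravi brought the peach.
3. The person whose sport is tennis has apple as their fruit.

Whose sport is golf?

With clues 1–3, Jing, Noor, Vera, and Wendy are impossible for the one with sport golf.
That leaves Ravi.

Ravi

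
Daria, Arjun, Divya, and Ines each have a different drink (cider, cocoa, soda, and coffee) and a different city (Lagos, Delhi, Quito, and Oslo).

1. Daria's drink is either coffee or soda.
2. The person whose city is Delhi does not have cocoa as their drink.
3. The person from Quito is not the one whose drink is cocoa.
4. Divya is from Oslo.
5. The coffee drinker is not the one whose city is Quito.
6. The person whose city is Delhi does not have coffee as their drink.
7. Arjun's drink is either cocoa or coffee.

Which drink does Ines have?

With clues 1–7, cocoa, coffee, and soda are impossible for Ines's drink.
That leaves cider.

cider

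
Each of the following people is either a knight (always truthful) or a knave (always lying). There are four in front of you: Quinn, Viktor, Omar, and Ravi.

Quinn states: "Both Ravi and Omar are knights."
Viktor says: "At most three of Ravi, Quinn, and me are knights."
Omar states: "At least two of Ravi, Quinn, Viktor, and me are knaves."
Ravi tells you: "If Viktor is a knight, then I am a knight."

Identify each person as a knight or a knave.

Quinn: knave, Viktor: knight, Omar: knight, Ravi: knave

Regardless of anyone's role, Viktor's statement is true, so Viktor is a knight.
Consider Quinn. Suppose Quinn is a knight.
Then no assignment of the remaining roles makes every statement match its speaker's type — contradiction.
So Quinn is a knave.
Consider Omar. Suppose Omar is a knave.
Then Omar's own statement would have to be false, but it can't be — contradiction.
So Omar is a knight.
Consider Ravi. Suppose Ravi is a knight.
Then Quinn's statement comes out true, contradicting Quinn being a knave.
So Ravi is a knave.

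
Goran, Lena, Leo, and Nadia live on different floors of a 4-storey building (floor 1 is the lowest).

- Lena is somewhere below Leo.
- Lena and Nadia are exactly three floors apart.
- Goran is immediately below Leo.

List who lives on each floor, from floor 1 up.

Lena, Goran, Leo, Nadia

From clue 1: Lena is in {1,2,3}.
From clues 1–2: Lena → floor 1, Nadia → floor 4.
From clues 1–3: Goran → floor 2, Leo → floor 3.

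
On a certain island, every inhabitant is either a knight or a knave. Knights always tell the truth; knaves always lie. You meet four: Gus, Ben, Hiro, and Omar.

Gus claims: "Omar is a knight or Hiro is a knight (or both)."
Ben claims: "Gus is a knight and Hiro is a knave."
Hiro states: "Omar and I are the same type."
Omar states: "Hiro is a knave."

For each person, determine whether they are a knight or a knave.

Consider Gus. Suppose Gus is a knave.
Then no assignment of the remaining roles makes every statement match its speaker's type — contradiction.
So Gus is a knight.
Consider Ben. Suppose Ben is a knave.
Then no assignment of the remaining roles makes every statement match its speaker's type — contradiction.
So Ben is a knight.
Consider Hiro. Suppose Hiro is a knight.
Then Ben's statement comes out false, contradicting Ben being a knight.
So Hiro is a knave.
With that fixed, Omar's statement is true, so Omar is a knight.

Gus: knight, Ben: knight, Hiro: knave, Omar: knight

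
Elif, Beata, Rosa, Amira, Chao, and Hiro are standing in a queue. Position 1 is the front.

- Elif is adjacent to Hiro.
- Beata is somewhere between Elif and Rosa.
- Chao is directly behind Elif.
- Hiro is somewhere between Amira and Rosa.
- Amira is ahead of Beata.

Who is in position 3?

Elif

With clues 1–3, Rosa is ruled out for position 3.
With clues 1–4, Amira, Beata, and Chao are ruled out for position 3.
With clues 1–5, Hiro is ruled out for position 3.
So position 3 is Elif.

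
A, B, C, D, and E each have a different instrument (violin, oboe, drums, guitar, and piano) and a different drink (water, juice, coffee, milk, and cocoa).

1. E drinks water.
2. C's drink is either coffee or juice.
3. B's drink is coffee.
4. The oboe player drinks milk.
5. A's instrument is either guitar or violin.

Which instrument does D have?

oboe

With clues 1–5, drums, guitar, piano, and violin are impossible for D's instrument.
That leaves oboe.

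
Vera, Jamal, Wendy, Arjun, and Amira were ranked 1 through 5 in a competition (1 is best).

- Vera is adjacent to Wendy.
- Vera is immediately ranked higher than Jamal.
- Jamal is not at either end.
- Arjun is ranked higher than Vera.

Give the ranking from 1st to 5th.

From clues 1–2: Vera is in {2,3,4}.
From clues 1–3: Vera is in {2,3}.
From clues 1–4: Arjun → rank 1, Wendy → rank 2, Vera → rank 3, Jamal → rank 4, Amira → rank 5.

Arjun, Wendy, Vera, Jamal, Amira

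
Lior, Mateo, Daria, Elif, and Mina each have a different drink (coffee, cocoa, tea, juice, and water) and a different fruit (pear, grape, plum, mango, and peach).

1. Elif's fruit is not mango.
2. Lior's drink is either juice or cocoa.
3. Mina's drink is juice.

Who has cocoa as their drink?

Lior

With clues 1–3, Daria, Elif, Mateo, and Mina are impossible for the one with drink cocoa.
That leaves Lior.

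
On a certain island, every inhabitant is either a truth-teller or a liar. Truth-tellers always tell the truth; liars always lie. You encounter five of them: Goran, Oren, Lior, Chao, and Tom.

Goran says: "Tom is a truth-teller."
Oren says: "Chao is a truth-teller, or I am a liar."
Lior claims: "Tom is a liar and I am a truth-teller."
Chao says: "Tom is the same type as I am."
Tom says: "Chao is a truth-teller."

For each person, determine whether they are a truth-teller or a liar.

Goran: truth-teller, Oren: truth-teller, Lior: liar, Chao: truth-teller, Tom: truth-teller

Consider Goran. Suppose Goran is a liar.
Then no assignment of the remaining roles makes every statement match its speaker's type — contradiction.
So Goran is a truth-teller.
Consider Oren. Suppose Oren is a liar.
Then Oren's own statement would have to be false, but it can't be — contradiction.
So Oren is a truth-teller.
Consider Lior. Suppose Lior is a truth-teller.
Then no assignment of the remaining roles makes every statement match its speaker's type — contradiction.
So Lior is a liar.
Consider Chao. Suppose Chao is a liar.
Then Oren's statement comes out false, contradicting Oren being a truth-teller.
So Chao is a truth-teller.
With that fixed, Tom's statement is true, so Tom is a truth-teller.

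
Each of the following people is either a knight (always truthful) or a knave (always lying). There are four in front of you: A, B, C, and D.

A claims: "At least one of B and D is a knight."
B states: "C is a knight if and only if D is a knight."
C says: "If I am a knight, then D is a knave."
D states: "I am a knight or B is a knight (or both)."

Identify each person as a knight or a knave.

Consider A. Suppose A is a knight.
Then no assignment of the remaining roles makes every statement match its speaker's type — contradiction.
So A is a knave.
Consider B. Suppose B is a knight.
Then A's statement comes out true, contradicting A being a knave.
So B is a knave.
Consider C. Suppose C is a knave.
Then C's own statement would have to be false, but it can't be — contradiction.
So C is a knight.
Consider D. Suppose D is a knight.
Then A's statement comes out true, contradicting A being a knave.
So D is a knave.

A: knave, B: knave, C: knight, D: knave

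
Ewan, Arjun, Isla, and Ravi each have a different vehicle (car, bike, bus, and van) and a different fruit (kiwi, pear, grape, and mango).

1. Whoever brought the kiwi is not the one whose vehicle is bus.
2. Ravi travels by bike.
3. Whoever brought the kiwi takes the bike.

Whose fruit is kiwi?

Ravi

With clues 1–3, Arjun, Ewan, and Isla are impossible for the one with fruit kiwi.
That leaves Ravi.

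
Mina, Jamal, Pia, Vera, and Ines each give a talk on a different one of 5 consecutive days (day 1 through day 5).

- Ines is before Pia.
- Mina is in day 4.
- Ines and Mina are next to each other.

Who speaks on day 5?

With clue 1, Ines is ruled out for day 5.
With clues 1–2, Mina is ruled out for day 5.
With clues 1–3, Jamal and Vera are ruled out for day 5.
So day 5 is Pia.

Pia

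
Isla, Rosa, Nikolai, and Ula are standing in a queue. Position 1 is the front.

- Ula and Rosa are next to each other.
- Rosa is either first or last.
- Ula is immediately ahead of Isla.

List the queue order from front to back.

Rosa, Ula, Isla, Nikolai

From clues 1–2: Rosa is in {1,4}.
From clues 1–3: Rosa → position 1, Ula → position 2, Isla → position 3, Nikolai → position 4.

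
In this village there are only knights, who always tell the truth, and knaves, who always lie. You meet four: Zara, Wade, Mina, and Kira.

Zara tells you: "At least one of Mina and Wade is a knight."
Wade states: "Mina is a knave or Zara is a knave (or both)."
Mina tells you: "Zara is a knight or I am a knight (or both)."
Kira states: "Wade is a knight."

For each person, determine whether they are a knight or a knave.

Consider Zara. Suppose Zara is a knave.
Then no assignment of the remaining roles makes every statement match its speaker's type — contradiction.
So Zara is a knight.
With that fixed, Mina's statement is true, so Mina is a knight.
With that fixed, Wade's statement is false, so Wade is a knave.
With that fixed, Kira's statement is false, so Kira is a knave.

Zara: knight, Wade: knave, Mina: knight, Kira: knave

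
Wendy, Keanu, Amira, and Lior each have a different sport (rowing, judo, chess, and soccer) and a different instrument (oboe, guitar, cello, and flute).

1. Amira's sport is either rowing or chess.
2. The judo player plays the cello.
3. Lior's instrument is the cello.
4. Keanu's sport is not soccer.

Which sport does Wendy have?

soccer

With clues 1–3, judo is impossible for Wendy's sport.
With clues 1–4, chess and rowing are impossible for Wendy's sport.
That leaves soccer.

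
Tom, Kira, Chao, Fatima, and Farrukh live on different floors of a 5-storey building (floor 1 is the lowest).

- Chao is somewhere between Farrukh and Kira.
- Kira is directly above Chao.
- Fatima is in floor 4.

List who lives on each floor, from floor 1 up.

From clue 1: Chao is in {2,3,4}.
From clues 1–2: Kira is in {3,4,5}.
From clues 1–3: Farrukh → floor 1, Chao → floor 2, Kira → floor 3, Fatima → floor 4, Tom → floor 5.

Farrukh, Chao, Kira, Fatima, Tom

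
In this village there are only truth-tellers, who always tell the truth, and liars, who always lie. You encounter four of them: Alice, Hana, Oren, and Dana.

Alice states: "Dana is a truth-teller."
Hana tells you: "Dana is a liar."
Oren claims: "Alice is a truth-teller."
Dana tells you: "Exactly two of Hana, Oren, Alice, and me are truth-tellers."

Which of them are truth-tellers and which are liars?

Alice: liar, Hana: truth-teller, Oren: liar, Dana: liar

Consider Alice. Suppose Alice is a truth-teller.
Then no assignment of the remaining roles makes every statement match its speaker's type — contradiction.
So Alice is a liar.
With that fixed, Oren's statement is false, so Oren is a liar.
Consider Hana. Suppose Hana is a liar.
Then no assignment of the remaining roles makes every statement match its speaker's type — contradiction.
So Hana is a truth-teller.
Consider Dana. Suppose Dana is a truth-teller.
Then Alice's statement comes out true, contradicting Alice being a liar.
So Dana is a liar.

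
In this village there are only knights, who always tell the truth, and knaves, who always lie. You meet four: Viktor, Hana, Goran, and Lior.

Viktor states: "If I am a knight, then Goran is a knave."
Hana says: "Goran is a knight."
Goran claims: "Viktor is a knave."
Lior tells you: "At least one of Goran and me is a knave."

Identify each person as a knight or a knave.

Consider Viktor. Suppose Viktor is a knave.
Then Viktor's own statement would have to be false, but it can't be — contradiction.
So Viktor is a knight.
With that fixed, Goran's statement is false, so Goran is a knave.
With that fixed, Lior's statement is true, so Lior is a knight.
With that fixed, Hana's statement is false, so Hana is a knave.

Viktor: knight, Hana: knave, Goran: knave, Lior: knight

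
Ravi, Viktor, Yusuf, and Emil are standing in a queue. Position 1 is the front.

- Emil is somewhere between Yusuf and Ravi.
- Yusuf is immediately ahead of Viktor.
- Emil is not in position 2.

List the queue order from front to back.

From clue 1: Emil is in {2,3}.
From clues 1–2: Ravi is in {1,4}.
From clues 1–3: Yusuf → position 1, Viktor → position 2, Emil → position 3, Ravi → position 4.

Yusuf, Viktor, Emil, Ravi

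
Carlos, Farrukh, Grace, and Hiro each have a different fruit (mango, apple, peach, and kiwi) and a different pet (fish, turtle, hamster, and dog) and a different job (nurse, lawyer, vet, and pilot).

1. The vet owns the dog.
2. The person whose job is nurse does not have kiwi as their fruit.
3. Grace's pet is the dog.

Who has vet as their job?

With clues 1–3, Carlos, Farrukh, and Hiro are impossible for the one with job vet.
That leaves Grace.

Grace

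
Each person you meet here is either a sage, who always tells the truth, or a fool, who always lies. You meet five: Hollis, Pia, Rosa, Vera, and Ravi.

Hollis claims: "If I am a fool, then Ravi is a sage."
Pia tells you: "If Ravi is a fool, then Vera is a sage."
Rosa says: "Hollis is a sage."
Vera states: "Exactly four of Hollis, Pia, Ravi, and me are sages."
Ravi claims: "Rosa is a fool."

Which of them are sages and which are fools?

Consider Hollis. Suppose Hollis is a fool.
Then no assignment of the remaining roles makes every statement match its speaker's type — contradiction.
So Hollis is a sage.
With that fixed, Rosa's statement is true, so Rosa is a sage.
With that fixed, Ravi's statement is false, so Ravi is a fool.
With that fixed, Vera's statement is false, so Vera is a fool.
With that fixed, Pia's statement is false, so Pia is a fool.

Hollis: sage, Pia: fool, Rosa: sage, Vera: fool, Ravi: fool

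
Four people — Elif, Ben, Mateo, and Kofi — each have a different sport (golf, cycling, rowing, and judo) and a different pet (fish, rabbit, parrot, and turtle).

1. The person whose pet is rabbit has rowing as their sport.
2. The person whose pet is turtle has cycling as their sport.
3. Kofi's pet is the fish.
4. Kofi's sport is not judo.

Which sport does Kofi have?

golf

With clues 1–3, cycling and rowing are impossible for Kofi's sport.
With clues 1–4, judo is impossible for Kofi's sport.
That leaves golf.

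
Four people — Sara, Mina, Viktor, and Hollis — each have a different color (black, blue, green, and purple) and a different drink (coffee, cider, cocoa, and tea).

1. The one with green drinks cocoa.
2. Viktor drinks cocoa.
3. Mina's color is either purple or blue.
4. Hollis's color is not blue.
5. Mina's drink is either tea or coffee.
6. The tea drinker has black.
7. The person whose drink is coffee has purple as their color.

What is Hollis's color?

With clues 1–2, green is impossible for Hollis's color.
With clues 1–4, blue is impossible for Hollis's color.
With clues 1–7, purple is impossible for Hollis's color.
That leaves black.

black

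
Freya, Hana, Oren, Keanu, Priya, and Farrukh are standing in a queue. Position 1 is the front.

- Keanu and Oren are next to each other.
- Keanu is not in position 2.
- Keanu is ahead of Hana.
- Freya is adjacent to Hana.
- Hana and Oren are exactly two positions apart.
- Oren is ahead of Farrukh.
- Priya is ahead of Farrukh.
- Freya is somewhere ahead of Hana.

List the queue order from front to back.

Keanu, Oren, Freya, Hana, Priya, Farrukh

From clues 1–2: Oren is in {2,3,4,5,6}.
From clues 1–3: Hana is in {3,4,5,6}.
From clues 1–4: Oren is in {2,3,4}.
From clues 1–5: Freya is in {3,5,6}.
From clues 1–6: Oren → position 2, Hana → position 4.
From clues 1–7: Farrukh → position 6.
From clues 1–8: Keanu → position 1, Freya → position 3, Priya → position 5.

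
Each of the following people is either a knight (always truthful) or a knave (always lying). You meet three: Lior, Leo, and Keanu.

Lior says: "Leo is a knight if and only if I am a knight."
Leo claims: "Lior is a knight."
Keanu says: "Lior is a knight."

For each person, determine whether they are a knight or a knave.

Consider Lior. Suppose Lior is a knave.
Then no assignment of the remaining roles makes every statement match its speaker's type — contradiction.
So Lior is a knight.
With that fixed, Leo's statement is true, so Leo is a knight.
With that fixed, Keanu's statement is true, so Keanu is a knight.

Lior: knight, Leo: knight, Keanu: knight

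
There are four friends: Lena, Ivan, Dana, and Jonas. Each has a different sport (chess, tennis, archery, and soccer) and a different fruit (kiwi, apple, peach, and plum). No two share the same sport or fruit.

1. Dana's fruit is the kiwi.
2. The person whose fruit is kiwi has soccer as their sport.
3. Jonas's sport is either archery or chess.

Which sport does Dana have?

With clues 1–2, archery, chess, and tennis are impossible for Dana's sport.
That leaves soccer.

soccer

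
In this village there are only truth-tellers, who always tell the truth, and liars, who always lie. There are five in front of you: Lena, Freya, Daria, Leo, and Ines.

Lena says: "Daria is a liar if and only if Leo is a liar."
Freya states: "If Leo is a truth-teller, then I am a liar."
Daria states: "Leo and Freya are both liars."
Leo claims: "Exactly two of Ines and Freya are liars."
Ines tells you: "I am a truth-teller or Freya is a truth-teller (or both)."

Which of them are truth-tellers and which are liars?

Consider Lena. Suppose Lena is a liar.
Then no assignment of the remaining roles makes every statement match its speaker's type — contradiction.
So Lena is a truth-teller.
Consider Freya. Suppose Freya is a liar.
Then Freya's own statement would have to be false, but it can't be — contradiction.
So Freya is a truth-teller.
With that fixed, Daria's statement is false, so Daria is a liar.
With that fixed, Leo's statement is false, so Leo is a liar.
With that fixed, Ines's statement is true, so Ines is a truth-teller.

Lena: truth-teller, Freya: truth-teller, Daria: liar, Leo: liar, Ines: truth-teller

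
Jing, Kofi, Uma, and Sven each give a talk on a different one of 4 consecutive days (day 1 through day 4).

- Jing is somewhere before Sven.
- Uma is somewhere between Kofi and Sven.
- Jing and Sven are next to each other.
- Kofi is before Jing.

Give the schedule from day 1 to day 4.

From clue 1: Jing is in {1,2,3}.
From clues 1–2: Uma is in {2,3}.
From clues 1–3: Jing is in {1,3}.
From clues 1–4: Kofi → day 1, Uma → day 2, Jing → day 3, Sven → day 4.

Kofi, Uma, Jing, Sven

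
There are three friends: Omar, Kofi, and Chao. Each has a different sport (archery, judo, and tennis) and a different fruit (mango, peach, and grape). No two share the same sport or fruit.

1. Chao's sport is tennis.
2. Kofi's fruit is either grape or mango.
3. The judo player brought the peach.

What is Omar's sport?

judo

Clue 1 rules out tennis for Omar's sport.
With clues 1–3, archery is impossible for Omar's sport.
That leaves judo.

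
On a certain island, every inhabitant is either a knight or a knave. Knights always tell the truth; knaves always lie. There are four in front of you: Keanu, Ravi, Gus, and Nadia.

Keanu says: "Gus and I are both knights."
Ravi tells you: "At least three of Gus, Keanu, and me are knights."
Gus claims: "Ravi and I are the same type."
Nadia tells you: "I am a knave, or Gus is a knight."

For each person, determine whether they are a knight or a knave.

Consider Keanu. Suppose Keanu is a knave.
Then no assignment of the remaining roles makes every statement match its speaker's type — contradiction.
So Keanu is a knight.
Consider Ravi. Suppose Ravi is a knave.
Then whichever role Gus has, Gus's statement has the wrong truth value — contradiction.
So Ravi is a knight.
Consider Gus. Suppose Gus is a knave.
Then Keanu's statement comes out false, contradicting Keanu being a knight.
So Gus is a knight.
With that fixed, Nadia's statement is true, so Nadia is a knight.

Keanu: knight, Ravi: knight, Gus: knight, Nadia: knight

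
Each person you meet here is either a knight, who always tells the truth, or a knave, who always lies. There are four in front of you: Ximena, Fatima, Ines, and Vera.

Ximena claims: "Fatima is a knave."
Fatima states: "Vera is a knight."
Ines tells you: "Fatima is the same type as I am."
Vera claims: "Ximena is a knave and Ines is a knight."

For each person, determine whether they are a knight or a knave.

Ximena: knave, Fatima: knight, Ines: knight, Vera: knight

Consider Ximena. Suppose Ximena is a knight.
Then no assignment of the remaining roles makes every statement match its speaker's type — contradiction.
So Ximena is a knave.
Consider Fatima. Suppose Fatima is a knave.
Then Ximena's statement comes out true, contradicting Ximena being a knave.
So Fatima is a knight.
Consider Ines. Suppose Ines is a knave.
Then no assignment of the remaining roles makes every statement match its speaker's type — contradiction.
So Ines is a knight.
With that fixed, Vera's statement is true, so Vera is a knight.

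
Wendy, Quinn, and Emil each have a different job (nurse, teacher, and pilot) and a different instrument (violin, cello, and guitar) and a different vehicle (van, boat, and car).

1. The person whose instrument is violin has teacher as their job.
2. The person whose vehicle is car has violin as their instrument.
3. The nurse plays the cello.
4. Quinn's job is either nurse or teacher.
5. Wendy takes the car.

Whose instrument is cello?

Quinn

With clues 1–5, Emil and Wendy are impossible for the one with instrument cello.
That leaves Quinn.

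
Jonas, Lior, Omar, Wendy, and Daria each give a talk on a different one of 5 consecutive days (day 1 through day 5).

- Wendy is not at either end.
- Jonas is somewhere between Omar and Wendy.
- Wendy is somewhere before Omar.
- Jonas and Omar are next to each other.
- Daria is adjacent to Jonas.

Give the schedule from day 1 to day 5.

From clue 1: Wendy is in {2,3,4}.
From clues 1–2: Jonas is in {2,3,4}.
From clues 1–3: Jonas is in {3,4}.
From clues 1–5: Lior → day 1, Wendy → day 2, Daria → day 3, Jonas → day 4, Omar → day 5.

Lior, Wendy, Daria, Jonas, Omar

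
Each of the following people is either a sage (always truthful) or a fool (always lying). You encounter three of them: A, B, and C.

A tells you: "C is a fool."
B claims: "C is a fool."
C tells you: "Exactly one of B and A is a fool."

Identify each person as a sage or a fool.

A: sage, B: sage, C: fool

Consider A. Suppose A is a fool.
Then no assignment of the remaining roles makes every statement match its speaker's type — contradiction.
So A is a sage.
Consider B. Suppose B is a fool.
Then no assignment of the remaining roles makes every statement match its speaker's type — contradiction.
So B is a sage.
With that fixed, C's statement is false, so C is a fool.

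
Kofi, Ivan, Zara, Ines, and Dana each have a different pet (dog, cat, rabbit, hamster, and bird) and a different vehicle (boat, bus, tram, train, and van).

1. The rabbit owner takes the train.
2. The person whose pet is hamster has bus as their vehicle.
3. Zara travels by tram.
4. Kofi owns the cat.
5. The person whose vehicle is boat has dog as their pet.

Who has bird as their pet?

Zara

With clues 1–4, Kofi is impossible for the one with pet bird.
With clues 1–5, Dana, Ines, and Ivan are impossible for the one with pet bird.
That leaves Zara.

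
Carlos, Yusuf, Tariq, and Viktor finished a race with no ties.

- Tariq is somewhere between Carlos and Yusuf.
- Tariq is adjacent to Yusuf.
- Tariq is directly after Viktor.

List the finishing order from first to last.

Carlos, Viktor, Tariq, Yusuf

From clue 1: Tariq is in {2,3}.
From clues 1–3: Carlos → place 1, Viktor → place 2, Tariq → place 3, Yusuf → place 4.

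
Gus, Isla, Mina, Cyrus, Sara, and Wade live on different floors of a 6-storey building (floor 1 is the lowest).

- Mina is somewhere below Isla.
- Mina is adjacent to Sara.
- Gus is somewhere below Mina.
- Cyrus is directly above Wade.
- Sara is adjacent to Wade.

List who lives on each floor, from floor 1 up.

From clue 1: Isla is in {2,3,4,5,6}.
From clues 1–2: Isla is in {3,4,5,6}.
From clues 1–3: Gus is in {1,2,3}.
From clues 1–4: Gus is in {1,3}.
From clues 1–5: Gus → floor 1, Mina → floor 2, Sara → floor 3, Wade → floor 4, Cyrus → floor 5, Isla → floor 6.

Gus, Mina, Sara, Wade, Cyrus, Isla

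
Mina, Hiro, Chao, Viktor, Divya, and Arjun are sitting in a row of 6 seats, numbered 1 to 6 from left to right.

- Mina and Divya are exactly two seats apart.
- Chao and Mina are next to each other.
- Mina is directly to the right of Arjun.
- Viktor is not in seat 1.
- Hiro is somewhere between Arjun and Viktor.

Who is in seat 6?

Viktor

With clues 1–3, Arjun and Mina are ruled out for seat 6.
With clues 1–5, Chao, Divya, and Hiro are ruled out for seat 6.
So seat 6 is Viktor.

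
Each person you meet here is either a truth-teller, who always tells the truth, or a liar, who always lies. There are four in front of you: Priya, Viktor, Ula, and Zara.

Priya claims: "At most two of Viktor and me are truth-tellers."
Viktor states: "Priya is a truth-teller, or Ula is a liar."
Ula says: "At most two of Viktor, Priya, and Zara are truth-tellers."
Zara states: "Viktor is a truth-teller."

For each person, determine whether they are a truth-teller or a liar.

Priya: truth-teller, Viktor: truth-teller, Ula: liar, Zara: truth-teller

Regardless of anyone's role, Priya's statement is true, so Priya is a truth-teller.
With that fixed, Viktor's statement is true, so Viktor is a truth-teller.
With that fixed, Zara's statement is true, so Zara is a truth-teller.
With that fixed, Ula's statement is false, so Ula is a liar.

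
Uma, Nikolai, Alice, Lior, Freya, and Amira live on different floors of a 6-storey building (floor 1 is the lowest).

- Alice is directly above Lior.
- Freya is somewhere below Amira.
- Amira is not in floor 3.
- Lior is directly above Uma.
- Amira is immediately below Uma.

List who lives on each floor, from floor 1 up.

Freya, Amira, Uma, Lior, Alice, Nikolai

From clue 1: Alice is in {2,3,4,5,6}.
From clues 1–3: Amira is in {2,4,5,6}.
From clues 1–4: Amira is in {2,5,6}.
From clues 1–5: Freya → floor 1, Amira → floor 2, Uma → floor 3, Lior → floor 4, Alice → floor 5, Nikolai → floor 6.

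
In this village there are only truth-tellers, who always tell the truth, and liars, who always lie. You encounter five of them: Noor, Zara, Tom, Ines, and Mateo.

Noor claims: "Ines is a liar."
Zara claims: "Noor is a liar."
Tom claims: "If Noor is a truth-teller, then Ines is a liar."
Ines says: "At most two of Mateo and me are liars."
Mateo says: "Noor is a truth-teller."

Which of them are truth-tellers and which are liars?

Noor: liar, Zara: truth-teller, Tom: truth-teller, Ines: truth-teller, Mateo: liar

Regardless of anyone's role, Ines's statement is true, so Ines is a truth-teller.
With that fixed, Noor's statement is false, so Noor is a liar.
With that fixed, Zara's statement is true, so Zara is a truth-teller.
With that fixed, Tom's statement is true, so Tom is a truth-teller.
With that fixed, Mateo's statement is false, so Mateo is a liar.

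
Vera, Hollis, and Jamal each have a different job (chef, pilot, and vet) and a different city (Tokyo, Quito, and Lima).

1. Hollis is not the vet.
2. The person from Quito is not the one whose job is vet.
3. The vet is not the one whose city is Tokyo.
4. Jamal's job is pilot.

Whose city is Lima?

With clues 1–3, Hollis is impossible for the one with city Lima.
With clues 1–4, Jamal is impossible for the one with city Lima.
That leaves Vera.

Vera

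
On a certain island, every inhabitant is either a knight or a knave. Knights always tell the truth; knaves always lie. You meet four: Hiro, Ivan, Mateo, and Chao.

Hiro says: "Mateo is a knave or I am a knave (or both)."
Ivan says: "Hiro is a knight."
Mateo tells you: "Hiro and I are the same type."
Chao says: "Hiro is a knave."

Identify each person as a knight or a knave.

Consider Hiro. Suppose Hiro is a knave.
Then Hiro's own statement would have to be false, but it can't be — contradiction.
So Hiro is a knight.
With that fixed, Ivan's statement is true, so Ivan is a knight.
With that fixed, Chao's statement is false, so Chao is a knave.
Consider Mateo. Suppose Mateo is a knight.
Then Hiro's statement comes out false, contradicting Hiro being a knight.
So Mateo is a knave.

Hiro: knight, Ivan: knight, Mateo: knave, Chao: knave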